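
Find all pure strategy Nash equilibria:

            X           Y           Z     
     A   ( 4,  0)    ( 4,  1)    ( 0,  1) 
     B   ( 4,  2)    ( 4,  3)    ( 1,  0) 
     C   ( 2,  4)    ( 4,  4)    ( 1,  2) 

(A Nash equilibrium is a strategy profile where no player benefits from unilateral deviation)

Nash equilibrium: (A, Y), (B, Y), (C, Y)

Work:
Best responses:
  P1 vs X: payoffs [4, 4, 2] → best response A/B (payoff 4)
  P1 vs Y: payoffs [4, 4, 4] → best response A/B/C (payoff 4)
  P1 vs Z: payoffs [0, 1, 1] → best response B/C (payoff 1)
  P2 vs A: payoffs [0, 1, 1] → best response Y/Z (payoff 1)
  P2 vs B: payoffs [2, 3, 0] → best response Y (payoff 3)
  P2 vs C: payoffs [4, 4, 2] → best response X/Y (payoff 4)
Mutual best responses: (A,Y), (B,Y), (C,Y) → Nash equilibria.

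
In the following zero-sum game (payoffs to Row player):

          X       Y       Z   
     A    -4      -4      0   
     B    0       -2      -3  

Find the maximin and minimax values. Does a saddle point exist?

Maximin = -3, Minimax = -2, Saddle: False

Work:
Row minimums: [-4, -3] → maximin = -3
Column maximums: [0, -2, 0] → minimax = -2
No saddle point (maximin ≠ minimax). Mixed strategy needed.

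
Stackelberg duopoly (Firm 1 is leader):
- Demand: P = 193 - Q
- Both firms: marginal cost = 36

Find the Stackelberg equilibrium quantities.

q₁* (leader) = 78.5, q₂* (follower) = 39.25

Work:
Follower's reaction: q₂ = (a - c - q₁)/2
Leader substitutes: π₁ = q₁·(a - q₁ - (a-c-q₁)/2 - c)
FOC: q₁* = (193 - 36)/2 = 78.50
Then: q₂* = (193 - 36 - 78.5)/2 = 39.25
Leader has first-mover advantage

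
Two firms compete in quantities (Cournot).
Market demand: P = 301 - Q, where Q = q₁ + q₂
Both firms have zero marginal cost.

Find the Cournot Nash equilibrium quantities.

q₁* = q₂* = 100.33; P* = 100.33

Work:
Profit: π_i = P·q_i = (a - q_i - q_j)·q_i
FOC: ∂π_i/∂q_i = a - 2q_i - q_j = 0
Reaction function: q_i = (301 - q_j)/2
Symmetry: q* = 301/3 = 100.33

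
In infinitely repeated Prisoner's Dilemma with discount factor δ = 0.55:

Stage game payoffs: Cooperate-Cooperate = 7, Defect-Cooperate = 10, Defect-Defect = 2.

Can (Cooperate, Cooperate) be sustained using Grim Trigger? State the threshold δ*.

δ* = 0.375; since δ = 0.55 ≥ 0.375, cooperation can be sustained

Work:
For Grim Trigger:
Cooperate forever: 7/(1-δ)
Defect then punished: 10 + 2·δ/(1-δ)
Need: 7/(1-δ) ≥ 10 + 2·δ/(1-δ)
Solving: δ ≥ (T-R)/(T-P) = (10-7)/(10-2) = 0.375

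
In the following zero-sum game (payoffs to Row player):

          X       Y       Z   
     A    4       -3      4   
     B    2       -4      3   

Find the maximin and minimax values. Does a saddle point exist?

Maximin = -3, Minimax = -3, Saddle: True

Work:
Row minimums: [-3, -4] → maximin = -3
Column maximums: [4, -3, 4] → minimax = -3
Saddle point exists! Game value = -3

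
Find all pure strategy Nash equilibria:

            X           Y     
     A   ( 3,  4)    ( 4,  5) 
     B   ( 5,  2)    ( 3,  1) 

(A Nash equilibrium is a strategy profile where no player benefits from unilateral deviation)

Nash equilibrium: (A, Y), (B, X)

Work:
Best responses:
  P1 vs X: payoffs [3, 5] → best response B (payoff 5)
  P1 vs Y: payoffs [4, 3] → best response A (payoff 4)
  P2 vs A: payoffs [4, 5] → best response Y (payoff 5)
  P2 vs B: payoffs [2, 1] → best response X (payoff 2)
Mutual best responses: (A,Y), (B,X) → Nash equilibria.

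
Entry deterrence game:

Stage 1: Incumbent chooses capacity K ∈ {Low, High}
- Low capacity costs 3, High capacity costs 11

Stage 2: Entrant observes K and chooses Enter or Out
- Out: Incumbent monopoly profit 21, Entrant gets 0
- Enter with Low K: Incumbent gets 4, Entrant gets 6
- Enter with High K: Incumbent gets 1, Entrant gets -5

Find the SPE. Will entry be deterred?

SPE: (High, Enter|Low, Out|High); Entry deterred. Incumbent net profit = 10

Work:
After Low K: Entrant enters (6 > 0)
After High K: Entrant stays out (-5 < 0)
Incumbent: Low → 4−3=1, High → 21−11=10
Incumbent chooses High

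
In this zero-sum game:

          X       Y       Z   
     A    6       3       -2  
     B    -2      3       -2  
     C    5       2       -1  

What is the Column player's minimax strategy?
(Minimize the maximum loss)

Column should play Z, value = -1

Work:
Column player minimizes Row's maximum payoff:
Column X: max payoff to Row = 6
Column Y: max payoff to Row = 3
Column Z: max payoff to Row = -1
Minimum is -1, achieved by column Z.
Minimax strategy: Z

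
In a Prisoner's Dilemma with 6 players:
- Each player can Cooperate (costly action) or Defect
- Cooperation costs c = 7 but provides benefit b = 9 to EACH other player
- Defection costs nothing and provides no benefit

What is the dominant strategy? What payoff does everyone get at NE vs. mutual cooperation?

Dominant: Defect; NE payoff = 0; Coop payoff = 38

Work:
Defect dominates (saves cost c = 7, benefit to others is external)
NE: All defect → everyone gets 0
If all cooperate: each receives (5)×9 - 7 = 38
Social dilemma: 38 > 0 but NE gives 0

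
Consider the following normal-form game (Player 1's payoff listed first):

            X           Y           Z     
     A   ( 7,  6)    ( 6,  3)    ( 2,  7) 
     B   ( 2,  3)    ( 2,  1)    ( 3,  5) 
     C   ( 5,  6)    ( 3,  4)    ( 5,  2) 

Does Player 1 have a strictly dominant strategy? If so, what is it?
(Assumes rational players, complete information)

No strictly dominant strategy exists for Player 1

Work:
A strategy strictly dominates another if it gives a strictly higher payoff against every opponent action. Compare each pair of P1's strategies column-by-column:
  A vs B: [7 vs 2, 6 vs 2, 2 vs 3] → A does not strictly dominate B (column Z: 2 ≤ 3)
  A vs C: [7 vs 5, 6 vs 3, 2 vs 5] → A does not strictly dominate C (column Z: 2 ≤ 5)
  B vs A: [2 vs 7, 2 vs 6, 3 vs 2] → B does not strictly dominate A (column X: 2 ≤ 7)
  B vs C: [2 vs 5, 2 vs 3, 3 vs 5] → B does not strictly dominate C (column X: 2 ≤ 5)
  C vs A: [5 vs 7, 3 vs 6, 5 vs 2] → C does not strictly dominate A (column X: 5 ≤ 7)
  C vs B: [5 vs 2, 3 vs 2, 5 vs 3] → C strictly dominates B
No single strategy strictly dominates all others → no strictly dominant strategy.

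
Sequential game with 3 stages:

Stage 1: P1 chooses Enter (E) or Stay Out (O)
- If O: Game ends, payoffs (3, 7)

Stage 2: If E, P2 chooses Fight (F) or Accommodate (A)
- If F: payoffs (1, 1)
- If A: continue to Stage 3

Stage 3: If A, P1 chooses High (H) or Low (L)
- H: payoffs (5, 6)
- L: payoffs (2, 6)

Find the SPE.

SPE: (E, A, H); Outcome (5, 6)

Work:
Stage 3: P1 chooses H (5 vs 2)
Stage 2: P2: F->1, A->6 (anticipating H). Choose A
Stage 1: P1: O->3, E->5 (anticipating A, H). Choose E
SPE path: E -> A -> H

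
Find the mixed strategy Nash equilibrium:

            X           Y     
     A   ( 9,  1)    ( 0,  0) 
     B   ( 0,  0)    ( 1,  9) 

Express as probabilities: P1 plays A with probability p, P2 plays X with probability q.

p = 0.9, q = 0.1

Work:
Find probabilities that make opponent indifferent:
P2 chooses q to make P1 indifferent between A and B
P1 chooses p to make P2 indifferent between X and Y
Mixed NE: P1 plays (A: 0.9, B: 0.1), P2 plays (X: 0.1, Y: 0.9)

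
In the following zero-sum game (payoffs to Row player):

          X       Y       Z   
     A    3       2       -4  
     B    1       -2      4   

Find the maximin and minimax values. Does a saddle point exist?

Maximin = -2, Minimax = 2, Saddle: False

Work:
Row minimums: [-4, -2] → maximin = -2
Column maximums: [3, 2, 4] → minimax = 2
No saddle point (maximin ≠ minimax). Mixed strategy needed.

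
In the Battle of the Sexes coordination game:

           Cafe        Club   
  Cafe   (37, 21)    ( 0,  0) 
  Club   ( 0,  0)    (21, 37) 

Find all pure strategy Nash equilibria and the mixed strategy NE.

Pure NE: (Cafe, Cafe) and (Club, Club); Mixed NE: p = 0.6379, q = 0.3621

Work:
Check pure NE:
(Cafe, Cafe): (37, 21) - no unilateral deviation beneficial
(Club, Club): (21, 37) - no unilateral deviation beneficial
Mixed NE: P1 plays Cafe with p = 0.6379, P2 plays Cafe with q = 0.3621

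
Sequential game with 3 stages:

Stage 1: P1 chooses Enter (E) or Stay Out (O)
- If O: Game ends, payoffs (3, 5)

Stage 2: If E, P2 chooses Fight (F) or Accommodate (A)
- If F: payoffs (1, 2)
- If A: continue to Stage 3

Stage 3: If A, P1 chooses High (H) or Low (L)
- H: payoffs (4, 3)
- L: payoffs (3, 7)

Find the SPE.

SPE: (E, A, H); Outcome (4, 3)

Work:
Stage 3: P1 chooses H (4 vs 3)
Stage 2: P2: F->2, A->3 (anticipating H). Choose A
Stage 1: P1: O->3, E->4 (anticipating A, H). Choose E
SPE path: E -> A -> H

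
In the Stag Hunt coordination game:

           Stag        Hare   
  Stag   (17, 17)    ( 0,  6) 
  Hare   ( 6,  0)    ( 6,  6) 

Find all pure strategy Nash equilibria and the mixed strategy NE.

Pure NE: (Stag, Stag) and (Hare, Hare); Mixed NE: p = 0.3529, q = 0.3529

Work:
Check pure NE:
(Stag, Stag): (17, 17) - no unilateral deviation beneficial
(Hare, Hare): (6, 6) - no unilateral deviation beneficial
Mixed NE: P1 plays Stag with p = 0.3529, P2 plays Stag with q = 0.3529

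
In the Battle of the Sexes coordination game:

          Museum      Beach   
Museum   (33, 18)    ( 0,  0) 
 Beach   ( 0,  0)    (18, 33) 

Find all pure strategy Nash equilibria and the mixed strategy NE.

Pure NE: (Museum, Museum) and (Beach, Beach); Mixed NE: p = 0.6471, q = 0.3529

Work:
Check pure NE:
(Museum, Museum): (33, 18) - no unilateral deviation beneficial
(Beach, Beach): (18, 33) - no unilateral deviation beneficial
Mixed NE: P1 plays Museum with p = 0.6471, P2 plays Museum with q = 0.3529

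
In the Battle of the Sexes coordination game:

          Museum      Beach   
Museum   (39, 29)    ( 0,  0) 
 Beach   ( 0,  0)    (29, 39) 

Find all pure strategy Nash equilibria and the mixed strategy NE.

Pure NE: (Museum, Museum) and (Beach, Beach); Mixed NE: p = 0.5735, q = 0.4265

Work:
Check pure NE:
(Museum, Museum): (39, 29) - no unilateral deviation beneficial
(Beach, Beach): (29, 39) - no unilateral deviation beneficial
Mixed NE: P1 plays Museum with p = 0.5735, P2 plays Museum with q = 0.4265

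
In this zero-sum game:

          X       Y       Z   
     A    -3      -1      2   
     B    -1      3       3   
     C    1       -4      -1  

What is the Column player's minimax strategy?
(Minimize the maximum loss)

Column should play X, value = 1

Work:
Column player minimizes Row's maximum payoff:
Column X: max payoff to Row = 1
Column Y: max payoff to Row = 3
Column Z: max payoff to Row = 3
Minimum is 1, achieved by column X.
Minimax strategy: X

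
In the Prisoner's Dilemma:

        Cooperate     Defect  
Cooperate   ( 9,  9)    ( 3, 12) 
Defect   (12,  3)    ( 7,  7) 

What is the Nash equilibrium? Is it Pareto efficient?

(Defect, Defect) is NE; not Pareto efficient

Work:
Defect dominates Cooperate for both players:
If P2 cooperates: Defect (12) > Cooperate (9)
If P2 defects: Defect (7) > Cooperate (3)
NE: (Defect, Defect) with payoff (7, 7)
But (Cooperate, Cooperate) = (9, 9) Pareto dominates (7, 7)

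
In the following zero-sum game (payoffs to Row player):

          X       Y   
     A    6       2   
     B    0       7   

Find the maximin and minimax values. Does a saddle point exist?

Maximin = 2, Minimax = 6, Saddle: False

Work:
Row minimums: [2, 0] → maximin = 2
Column maximums: [6, 7] → minimax = 6
No saddle point (maximin ≠ minimax). Mixed strategy needed.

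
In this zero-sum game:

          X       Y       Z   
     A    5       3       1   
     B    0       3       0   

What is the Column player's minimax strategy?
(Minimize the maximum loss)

Column should play Z, value = 1

Work:
Column player minimizes Row's maximum payoff:
Column X: max payoff to Row = 5
Column Y: max payoff to Row = 3
Column Z: max payoff to Row = 1
Minimum is 1, achieved by column Z.
Minimax strategy: Z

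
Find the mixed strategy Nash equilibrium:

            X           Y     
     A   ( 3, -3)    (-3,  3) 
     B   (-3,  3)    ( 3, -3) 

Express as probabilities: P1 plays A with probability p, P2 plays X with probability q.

p = 0.5, q = 0.5

Work:
Find probabilities that make opponent indifferent:
P2 chooses q to make P1 indifferent between A and B
P1 chooses p to make P2 indifferent between X and Y
Mixed NE: P1 plays (A: 0.5, B: 0.5), P2 plays (X: 0.5, Y: 0.5)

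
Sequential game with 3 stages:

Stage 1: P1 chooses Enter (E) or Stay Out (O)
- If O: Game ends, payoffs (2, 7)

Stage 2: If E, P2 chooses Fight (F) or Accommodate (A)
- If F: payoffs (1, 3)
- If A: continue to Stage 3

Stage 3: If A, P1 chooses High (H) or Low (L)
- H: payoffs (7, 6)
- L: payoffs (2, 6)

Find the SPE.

SPE: (E, A, H); Outcome (7, 6)

Work:
Stage 3: P1 chooses H (7 vs 2)
Stage 2: P2: F->3, A->6 (anticipating H). Choose A
Stage 1: P1: O->2, E->7 (anticipating A, H). Choose E
SPE path: E -> A -> H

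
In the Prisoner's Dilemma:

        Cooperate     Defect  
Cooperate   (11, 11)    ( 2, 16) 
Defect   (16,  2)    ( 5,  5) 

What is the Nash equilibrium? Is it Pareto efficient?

(Defect, Defect) is NE; not Pareto efficient

Work:
Defect dominates Cooperate for both players:
If P2 cooperates: Defect (16) > Cooperate (11)
If P2 defects: Defect (5) > Cooperate (2)
NE: (Defect, Defect) with payoff (5, 5)
But (Cooperate, Cooperate) = (11, 11) Pareto dominates (5, 5)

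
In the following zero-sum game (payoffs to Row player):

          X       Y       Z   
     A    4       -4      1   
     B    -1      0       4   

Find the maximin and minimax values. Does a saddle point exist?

Maximin = -1, Minimax = 0, Saddle: False

Work:
Row minimums: [-4, -1] → maximin = -1
Column maximums: [4, 0, 4] → minimax = 0
No saddle point (maximin ≠ minimax). Mixed strategy needed.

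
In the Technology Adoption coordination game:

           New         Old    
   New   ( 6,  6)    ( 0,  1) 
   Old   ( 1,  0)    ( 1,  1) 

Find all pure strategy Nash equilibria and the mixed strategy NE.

Pure NE: (New, New) and (Old, Old); Mixed NE: p = 0.1667, q = 0.1667

Work:
Check pure NE:
(New, New): (6, 6) - no unilateral deviation beneficial
(Old, Old): (1, 1) - no unilateral deviation beneficial
Mixed NE: P1 plays New with p = 0.1667, P2 plays New with q = 0.1667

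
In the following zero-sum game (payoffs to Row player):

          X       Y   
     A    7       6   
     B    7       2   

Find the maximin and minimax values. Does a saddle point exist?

Maximin = 6, Minimax = 6, Saddle: True

Work:
Row minimums: [6, 2] → maximin = 6
Column maximums: [7, 6] → minimax = 6
Saddle point exists! Game value = 6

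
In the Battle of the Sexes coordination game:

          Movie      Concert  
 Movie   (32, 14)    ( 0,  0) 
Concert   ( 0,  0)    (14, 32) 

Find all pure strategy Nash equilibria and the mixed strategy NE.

Pure NE: (Movie, Movie) and (Concert, Concert); Mixed NE: p = 0.6957, q = 0.3043

Work:
Check pure NE:
(Movie, Movie): (32, 14) - no unilateral deviation beneficial
(Concert, Concert): (14, 32) - no unilateral deviation beneficial
Mixed NE: P1 plays Movie with p = 0.6957, P2 plays Movie with q = 0.3043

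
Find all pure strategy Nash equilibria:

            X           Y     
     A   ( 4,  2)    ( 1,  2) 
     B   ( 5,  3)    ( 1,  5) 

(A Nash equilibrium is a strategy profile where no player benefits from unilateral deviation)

Nash equilibrium: (A, Y), (B, Y)

Work:
Best responses:
  P1 vs X: payoffs [4, 5] → best response B (payoff 5)
  P1 vs Y: payoffs [1, 1] → best response A/B (payoff 1)
  P2 vs A: payoffs [2, 2] → best response X/Y (payoff 2)
  P2 vs B: payoffs [3, 5] → best response Y (payoff 5)
Mutual best responses: (A,Y), (B,Y) → Nash equilibria.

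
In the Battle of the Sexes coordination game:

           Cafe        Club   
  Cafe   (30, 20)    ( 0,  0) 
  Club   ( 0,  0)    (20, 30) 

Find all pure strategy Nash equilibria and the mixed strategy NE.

Pure NE: (Cafe, Cafe) and (Club, Club); Mixed NE: p = 0.6, q = 0.4

Work:
Check pure NE:
(Cafe, Cafe): (30, 20) - no unilateral deviation beneficial
(Club, Club): (20, 30) - no unilateral deviation beneficial
Mixed NE: P1 plays Cafe with p = 0.6, P2 plays Cafe with q = 0.4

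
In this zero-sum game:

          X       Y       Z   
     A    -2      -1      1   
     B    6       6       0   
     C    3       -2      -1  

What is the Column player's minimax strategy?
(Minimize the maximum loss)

Column should play Z, value = 1

Work:
Column player minimizes Row's maximum payoff:
Column X: max payoff to Row = 6
Column Y: max payoff to Row = 6
Column Z: max payoff to Row = 1
Minimum is 1, achieved by column Z.
Minimax strategy: Z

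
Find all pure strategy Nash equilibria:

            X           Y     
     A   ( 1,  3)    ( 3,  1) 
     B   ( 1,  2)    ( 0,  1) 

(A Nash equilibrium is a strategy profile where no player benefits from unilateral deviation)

Nash equilibrium: (A, X), (B, X)

Work:
Best responses:
  P1 vs X: payoffs [1, 1] → best response A/B (payoff 1)
  P1 vs Y: payoffs [3, 0] → best response A (payoff 3)
  P2 vs A: payoffs [3, 1] → best response X (payoff 3)
  P2 vs B: payoffs [2, 1] → best response X (payoff 2)
Mutual best responses: (A,X), (B,X) → Nash equilibria.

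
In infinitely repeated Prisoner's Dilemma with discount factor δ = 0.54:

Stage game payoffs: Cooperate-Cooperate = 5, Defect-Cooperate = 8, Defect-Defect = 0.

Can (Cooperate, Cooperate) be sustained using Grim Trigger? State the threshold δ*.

δ* = 0.375; since δ = 0.54 ≥ 0.375, cooperation can be sustained

Work:
For Grim Trigger:
Cooperate forever: 5/(1-δ)
Defect then punished: 8 + 0·δ/(1-δ)
Need: 5/(1-δ) ≥ 8 + 0·δ/(1-δ)
Solving: δ ≥ (T-R)/(T-P) = (8-5)/(8-0) = 0.375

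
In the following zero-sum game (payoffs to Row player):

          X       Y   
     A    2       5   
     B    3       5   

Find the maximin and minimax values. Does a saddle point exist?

Maximin = 3, Minimax = 3, Saddle: True

Work:
Row minimums: [2, 3] → maximin = 3
Column maximums: [3, 5] → minimax = 3
Saddle point exists! Game value = 3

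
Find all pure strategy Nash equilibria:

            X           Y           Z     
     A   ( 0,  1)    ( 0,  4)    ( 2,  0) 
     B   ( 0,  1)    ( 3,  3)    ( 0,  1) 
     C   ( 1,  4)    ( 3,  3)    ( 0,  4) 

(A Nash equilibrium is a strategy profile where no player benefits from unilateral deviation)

Nash equilibrium: (B, Y), (C, X)

Work:
Best responses:
  P1 vs X: payoffs [0, 0, 1] → best response C (payoff 1)
  P1 vs Y: payoffs [0, 3, 3] → best response B/C (payoff 3)
  P1 vs Z: payoffs [2, 0, 0] → best response A (payoff 2)
  P2 vs A: payoffs [1, 4, 0] → best response Y (payoff 4)
  P2 vs B: payoffs [1, 3, 1] → best response Y (payoff 3)
  P2 vs C: payoffs [4, 3, 4] → best response X/Z (payoff 4)
Mutual best responses: (B,Y), (C,X) → Nash equilibria.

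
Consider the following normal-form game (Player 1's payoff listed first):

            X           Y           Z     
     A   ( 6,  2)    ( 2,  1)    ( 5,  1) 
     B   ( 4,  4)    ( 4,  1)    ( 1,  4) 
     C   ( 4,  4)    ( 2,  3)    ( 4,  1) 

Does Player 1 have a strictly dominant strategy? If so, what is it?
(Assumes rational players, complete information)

No strictly dominant strategy exists for Player 1

Work:
A strategy strictly dominates another if it gives a strictly higher payoff against every opponent action. Compare each pair of P1's strategies column-by-column:
  A vs B: [6 vs 4, 2 vs 4, 5 vs 1] → A does not strictly dominate B (column Y: 2 ≤ 4)
  A vs C: [6 vs 4, 2 vs 2, 5 vs 4] → A does not strictly dominate C (column Y: 2 ≤ 2)
  B vs A: [4 vs 6, 4 vs 2, 1 vs 5] → B does not strictly dominate A (column X: 4 ≤ 6)
  B vs C: [4 vs 4, 4 vs 2, 1 vs 4] → B does not strictly dominate C (column X: 4 ≤ 4)
  C vs A: [4 vs 6, 2 vs 2, 4 vs 5] → C does not strictly dominate A (column X: 4 ≤ 6)
  C vs B: [4 vs 4, 2 vs 4, 4 vs 1] → C does not strictly dominate B (column X: 4 ≤ 4)
No single strategy strictly dominates all others → no strictly dominant strategy.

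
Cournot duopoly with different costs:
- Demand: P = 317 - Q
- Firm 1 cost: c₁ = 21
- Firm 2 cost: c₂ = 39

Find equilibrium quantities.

q₁* = 104.67, q₂* = 86.67

Work:
Reaction: q₁ = (317 - 21 - q₂)/2
Reaction: q₂ = (317 - 39 - q₁)/2
Solve simultaneously:
q₁* = (317 - 2×21 + 39)/3 = 104.67
q₂* = (317 - 2×39 + 21)/3 = 86.67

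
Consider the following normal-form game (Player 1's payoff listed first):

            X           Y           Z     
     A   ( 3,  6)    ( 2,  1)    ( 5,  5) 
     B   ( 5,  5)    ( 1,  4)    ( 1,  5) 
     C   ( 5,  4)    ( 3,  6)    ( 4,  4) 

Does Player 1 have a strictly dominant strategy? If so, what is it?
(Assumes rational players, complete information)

No strictly dominant strategy exists for Player 1

Work:
A strategy strictly dominates another if it gives a strictly higher payoff against every opponent action. Compare each pair of P1's strategies column-by-column:
  A vs B: [3 vs 5, 2 vs 1, 5 vs 1] → A does not strictly dominate B (column X: 3 ≤ 5)
  A vs C: [3 vs 5, 2 vs 3, 5 vs 4] → A does not strictly dominate C (column X: 3 ≤ 5)
  B vs A: [5 vs 3, 1 vs 2, 1 vs 5] → B does not strictly dominate A (column Y: 1 ≤ 2)
  B vs C: [5 vs 5, 1 vs 3, 1 vs 4] → B does not strictly dominate C (column X: 5 ≤ 5)
  C vs A: [5 vs 3, 3 vs 2, 4 vs 5] → C does not strictly dominate A (column Z: 4 ≤ 5)
  C vs B: [5 vs 5, 3 vs 1, 4 vs 1] → C does not strictly dominate B (column X: 5 ≤ 5)
No single strategy strictly dominates all others → no strictly dominant strategy.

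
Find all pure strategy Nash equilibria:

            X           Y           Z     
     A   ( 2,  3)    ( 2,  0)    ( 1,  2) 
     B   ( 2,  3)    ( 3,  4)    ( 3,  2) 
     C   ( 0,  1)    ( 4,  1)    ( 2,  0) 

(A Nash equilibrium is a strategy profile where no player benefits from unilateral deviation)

Nash equilibrium: (A, X), (C, Y)

Work:
Best responses:
  P1 vs X: payoffs [2, 2, 0] → best response A/B (payoff 2)
  P1 vs Y: payoffs [2, 3, 4] → best response C (payoff 4)
  P1 vs Z: payoffs [1, 3, 2] → best response B (payoff 3)
  P2 vs A: payoffs [3, 0, 2] → best response X (payoff 3)
  P2 vs B: payoffs [3, 4, 2] → best response Y (payoff 4)
  P2 vs C: payoffs [1, 1, 0] → best response X/Y (payoff 1)
Mutual best responses: (A,X), (C,Y) → Nash equilibria.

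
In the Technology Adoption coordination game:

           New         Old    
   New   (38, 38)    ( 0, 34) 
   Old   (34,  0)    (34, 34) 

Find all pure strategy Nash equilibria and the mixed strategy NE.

Pure NE: (New, New) and (Old, Old); Mixed NE: p = 0.8947, q = 0.8947

Work:
Check pure NE:
(New, New): (38, 38) - no unilateral deviation beneficial
(Old, Old): (34, 34) - no unilateral deviation beneficial
Mixed NE: P1 plays New with p = 0.8947, P2 plays New with q = 0.8947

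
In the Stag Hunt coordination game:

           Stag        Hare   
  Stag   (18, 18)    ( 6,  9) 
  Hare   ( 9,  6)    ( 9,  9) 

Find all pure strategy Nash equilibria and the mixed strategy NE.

Pure NE: (Stag, Stag) and (Hare, Hare); Mixed NE: p = 0.25, q = 0.25

Work:
Check pure NE:
(Stag, Stag): (18, 18) - no unilateral deviation beneficial
(Hare, Hare): (9, 9) - no unilateral deviation beneficial
Mixed NE: P1 plays Stag with p = 0.25, P2 plays Stag with q = 0.25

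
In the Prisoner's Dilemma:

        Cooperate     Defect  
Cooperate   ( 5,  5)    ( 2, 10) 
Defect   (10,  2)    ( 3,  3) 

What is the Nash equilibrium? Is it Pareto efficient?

(Defect, Defect) is NE; not Pareto efficient

Work:
Defect dominates Cooperate for both players:
If P2 cooperates: Defect (10) > Cooperate (5)
If P2 defects: Defect (3) > Cooperate (2)
NE: (Defect, Defect) with payoff (3, 3)
But (Cooperate, Cooperate) = (5, 5) Pareto dominates (3, 3)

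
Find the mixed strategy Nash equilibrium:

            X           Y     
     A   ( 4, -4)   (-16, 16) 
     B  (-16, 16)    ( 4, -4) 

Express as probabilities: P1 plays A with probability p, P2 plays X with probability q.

p = 0.5, q = 0.5

Work:
Find probabilities that make opponent indifferent:
P2 chooses q to make P1 indifferent between A and B
P1 chooses p to make P2 indifferent between X and Y
Mixed NE: P1 plays (A: 0.5, B: 0.5), P2 plays (X: 0.5, Y: 0.5)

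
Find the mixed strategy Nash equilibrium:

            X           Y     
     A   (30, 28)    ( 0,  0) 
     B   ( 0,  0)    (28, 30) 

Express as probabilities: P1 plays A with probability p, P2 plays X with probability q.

p = 0.5172, q = 0.4828

Work:
Find probabilities that make opponent indifferent:
P2 chooses q to make P1 indifferent between A and B
P1 chooses p to make P2 indifferent between X and Y
Mixed NE: P1 plays (A: 0.5172, B: 0.4828), P2 plays (X: 0.4828, Y: 0.5172)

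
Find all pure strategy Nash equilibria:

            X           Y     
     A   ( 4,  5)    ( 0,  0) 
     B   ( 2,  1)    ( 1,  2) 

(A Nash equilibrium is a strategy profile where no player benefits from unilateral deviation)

Nash equilibrium: (A, X), (B, Y)

Work:
Best responses:
  P1 vs X: payoffs [4, 2] → best response A (payoff 4)
  P1 vs Y: payoffs [0, 1] → best response B (payoff 1)
  P2 vs A: payoffs [5, 0] → best response X (payoff 5)
  P2 vs B: payoffs [1, 2] → best response Y (payoff 2)
Mutual best responses: (A,X), (B,Y) → Nash equilibria.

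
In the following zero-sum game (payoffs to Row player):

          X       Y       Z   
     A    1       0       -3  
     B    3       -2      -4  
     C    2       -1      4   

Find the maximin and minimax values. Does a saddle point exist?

Maximin = -1, Minimax = 0, Saddle: False

Work:
Row minimums: [-3, -4, -1] → maximin = -1
Column maximums: [3, 0, 4] → minimax = 0
No saddle point (maximin ≠ minimax). Mixed strategy needed.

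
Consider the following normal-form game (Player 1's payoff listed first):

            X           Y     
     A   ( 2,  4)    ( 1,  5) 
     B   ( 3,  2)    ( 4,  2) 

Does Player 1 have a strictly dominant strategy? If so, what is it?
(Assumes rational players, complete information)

Yes, Player 1's strictly dominant strategy is B

Work:
A strategy strictly dominates another if it gives a strictly higher payoff against every opponent action. Compare each pair of P1's strategies column-by-column:
  A vs B: [2 vs 3, 1 vs 4] → A does not strictly dominate B (column X: 2 ≤ 3)
  B vs A: [3 vs 2, 4 vs 1] → B strictly dominates A
B strictly dominates every other strategy → strictly dominant.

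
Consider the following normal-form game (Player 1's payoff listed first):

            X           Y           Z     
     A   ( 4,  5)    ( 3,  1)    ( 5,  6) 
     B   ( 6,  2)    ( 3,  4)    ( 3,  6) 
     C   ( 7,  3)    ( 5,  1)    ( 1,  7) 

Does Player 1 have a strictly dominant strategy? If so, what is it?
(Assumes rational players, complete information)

No strictly dominant strategy exists for Player 1

Work:
A strategy strictly dominates another if it gives a strictly higher payoff against every opponent action. Compare each pair of P1's strategies column-by-column:
  A vs B: [4 vs 6, 3 vs 3, 5 vs 3] → A does not strictly dominate B (column X: 4 ≤ 6)
  A vs C: [4 vs 7, 3 vs 5, 5 vs 1] → A does not strictly dominate C (column X: 4 ≤ 7)
  B vs A: [6 vs 4, 3 vs 3, 3 vs 5] → B does not strictly dominate A (column Y: 3 ≤ 3)
  B vs C: [6 vs 7, 3 vs 5, 3 vs 1] → B does not strictly dominate C (column X: 6 ≤ 7)
  C vs A: [7 vs 4, 5 vs 3, 1 vs 5] → C does not strictly dominate A (column Z: 1 ≤ 5)
  C vs B: [7 vs 6, 5 vs 3, 1 vs 3] → C does not strictly dominate B (column Z: 1 ≤ 3)
No single strategy strictly dominates all others → no strictly dominant strategy.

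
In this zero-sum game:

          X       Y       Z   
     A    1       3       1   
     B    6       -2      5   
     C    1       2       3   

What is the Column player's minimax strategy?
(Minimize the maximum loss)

Column should play Y, value = 3

Work:
Column player minimizes Row's maximum payoff:
Column X: max payoff to Row = 6
Column Y: max payoff to Row = 3
Column Z: max payoff to Row = 5
Minimum is 3, achieved by column Y.
Minimax strategy: Y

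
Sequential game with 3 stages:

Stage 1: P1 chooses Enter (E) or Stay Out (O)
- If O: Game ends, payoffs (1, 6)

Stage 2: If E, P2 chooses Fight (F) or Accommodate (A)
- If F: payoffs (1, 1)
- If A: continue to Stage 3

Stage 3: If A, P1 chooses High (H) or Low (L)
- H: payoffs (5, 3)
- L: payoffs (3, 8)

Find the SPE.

SPE: (E, A, H); Outcome (5, 3)

Work:
Stage 3: P1 chooses H (5 vs 3)
Stage 2: P2: F->1, A->3 (anticipating H). Choose A
Stage 1: P1: O->1, E->5 (anticipating A, H). Choose E
SPE path: E -> A -> H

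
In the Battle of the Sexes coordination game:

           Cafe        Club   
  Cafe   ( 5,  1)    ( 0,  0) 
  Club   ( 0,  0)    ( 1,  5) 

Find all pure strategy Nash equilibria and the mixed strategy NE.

Pure NE: (Cafe, Cafe) and (Club, Club); Mixed NE: p = 0.8333, q = 0.1667

Work:
Check pure NE:
(Cafe, Cafe): (5, 1) - no unilateral deviation beneficial
(Club, Club): (1, 5) - no unilateral deviation beneficial
Mixed NE: P1 plays Cafe with p = 0.8333, P2 plays Cafe with q = 0.1667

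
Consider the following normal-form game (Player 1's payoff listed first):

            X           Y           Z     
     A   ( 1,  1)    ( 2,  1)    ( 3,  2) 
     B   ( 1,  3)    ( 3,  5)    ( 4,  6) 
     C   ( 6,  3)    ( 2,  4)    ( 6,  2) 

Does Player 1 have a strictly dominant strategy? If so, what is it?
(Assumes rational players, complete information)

No strictly dominant strategy exists for Player 1

Work:
A strategy strictly dominates another if it gives a strictly higher payoff against every opponent action. Compare each pair of P1's strategies column-by-column:
  A vs B: [1 vs 1, 2 vs 3, 3 vs 4] → A does not strictly dominate B (column X: 1 ≤ 1)
  A vs C: [1 vs 6, 2 vs 2, 3 vs 6] → A does not strictly dominate C (column X: 1 ≤ 6)
  B vs A: [1 vs 1, 3 vs 2, 4 vs 3] → B does not strictly dominate A (column X: 1 ≤ 1)
  B vs C: [1 vs 6, 3 vs 2, 4 vs 6] → B does not strictly dominate C (column X: 1 ≤ 6)
  C vs A: [6 vs 1, 2 vs 2, 6 vs 3] → C does not strictly dominate A (column Y: 2 ≤ 2)
  C vs B: [6 vs 1, 2 vs 3, 6 vs 4] → C does not strictly dominate B (column Y: 2 ≤ 3)
No single strategy strictly dominates all others → no strictly dominant strategy.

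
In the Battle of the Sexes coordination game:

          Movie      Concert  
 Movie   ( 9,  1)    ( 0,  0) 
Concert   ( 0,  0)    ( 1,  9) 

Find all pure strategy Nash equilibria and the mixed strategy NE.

Pure NE: (Movie, Movie) and (Concert, Concert); Mixed NE: p = 0.9, q = 0.1

Work:
Check pure NE:
(Movie, Movie): (9, 1) - no unilateral deviation beneficial
(Concert, Concert): (1, 9) - no unilateral deviation beneficial
Mixed NE: P1 plays Movie with p = 0.9, P2 plays Movie with q = 0.1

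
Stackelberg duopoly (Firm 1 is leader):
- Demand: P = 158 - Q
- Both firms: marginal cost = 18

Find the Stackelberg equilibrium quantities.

q₁* (leader) = 70.0, q₂* (follower) = 35.0

Work:
Follower's reaction: q₂ = (a - c - q₁)/2
Leader substitutes: π₁ = q₁·(a - q₁ - (a-c-q₁)/2 - c)
FOC: q₁* = (158 - 18)/2 = 70.00
Then: q₂* = (158 - 18 - 70.0)/2 = 35.00
Leader has first-mover advantage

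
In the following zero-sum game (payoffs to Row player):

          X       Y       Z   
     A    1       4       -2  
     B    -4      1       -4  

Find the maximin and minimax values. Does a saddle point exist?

Maximin = -2, Minimax = -2, Saddle: True

Work:
Row minimums: [-2, -4] → maximin = -2
Column maximums: [1, 4, -2] → minimax = -2
Saddle point exists! Game value = -2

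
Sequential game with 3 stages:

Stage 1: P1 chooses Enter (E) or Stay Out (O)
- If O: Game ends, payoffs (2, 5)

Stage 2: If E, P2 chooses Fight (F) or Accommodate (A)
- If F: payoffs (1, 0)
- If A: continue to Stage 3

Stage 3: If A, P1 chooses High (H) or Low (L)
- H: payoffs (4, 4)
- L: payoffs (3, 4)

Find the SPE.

SPE: (E, A, H); Outcome (4, 4)

Work:
Stage 3: P1 chooses H (4 vs 3)
Stage 2: P2: F->0, A->4 (anticipating H). Choose A
Stage 1: P1: O->2, E->4 (anticipating A, H). Choose E
SPE path: E -> A -> H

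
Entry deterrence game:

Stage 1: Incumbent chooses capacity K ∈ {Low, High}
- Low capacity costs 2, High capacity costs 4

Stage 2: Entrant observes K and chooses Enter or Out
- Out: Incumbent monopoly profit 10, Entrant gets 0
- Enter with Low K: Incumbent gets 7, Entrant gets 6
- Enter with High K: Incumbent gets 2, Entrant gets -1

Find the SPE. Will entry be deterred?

SPE: (High, Enter|Low, Out|High); Entry deterred. Incumbent net profit = 6

Work:
After Low K: Entrant enters (6 > 0)
After High K: Entrant stays out (-1 < 0)
Incumbent: Low → 7−2=5, High → 10−4=6
Incumbent chooses High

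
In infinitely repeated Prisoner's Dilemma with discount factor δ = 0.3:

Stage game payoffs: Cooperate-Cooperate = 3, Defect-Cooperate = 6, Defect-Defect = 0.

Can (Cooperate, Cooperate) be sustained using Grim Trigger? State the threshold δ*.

δ* = 0.5; since δ = 0.3 < 0.5, cooperation cannot be sustained

Work:
For Grim Trigger:
Cooperate forever: 3/(1-δ)
Defect then punished: 6 + 0·δ/(1-δ)
Need: 3/(1-δ) ≥ 6 + 0·δ/(1-δ)
Solving: δ ≥ (T-R)/(T-P) = (6-3)/(6-0) = 0.5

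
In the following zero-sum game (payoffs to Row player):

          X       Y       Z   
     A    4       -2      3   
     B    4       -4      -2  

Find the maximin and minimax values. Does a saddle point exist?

Maximin = -2, Minimax = -2, Saddle: True

Work:
Row minimums: [-2, -4] → maximin = -2
Column maximums: [4, -2, 3] → minimax = -2
Saddle point exists! Game value = -2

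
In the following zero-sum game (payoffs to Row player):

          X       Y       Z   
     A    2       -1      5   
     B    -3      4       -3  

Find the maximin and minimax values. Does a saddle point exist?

Maximin = -1, Minimax = 2, Saddle: False

Work:
Row minimums: [-1, -3] → maximin = -1
Column maximums: [2, 4, 5] → minimax = 2
No saddle point (maximin ≠ minimax). Mixed strategy needed.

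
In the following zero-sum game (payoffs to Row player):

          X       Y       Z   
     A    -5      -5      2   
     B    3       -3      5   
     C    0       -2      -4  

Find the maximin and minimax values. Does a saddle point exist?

Maximin = -3, Minimax = -2, Saddle: False

Work:
Row minimums: [-5, -3, -4] → maximin = -3
Column maximums: [3, -2, 5] → minimax = -2
No saddle point (maximin ≠ minimax). Mixed strategy needed.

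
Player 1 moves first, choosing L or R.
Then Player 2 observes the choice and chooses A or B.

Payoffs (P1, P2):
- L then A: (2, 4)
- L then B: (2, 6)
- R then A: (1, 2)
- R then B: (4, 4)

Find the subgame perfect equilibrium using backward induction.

P1 plays R, P2 plays B after L and B after R; Payoff (4, 4)

Work:
Backward induction:
After L: P2 chooses B → P1 gets 2
After R: P2 chooses B → P1 gets 4
P1 chooses R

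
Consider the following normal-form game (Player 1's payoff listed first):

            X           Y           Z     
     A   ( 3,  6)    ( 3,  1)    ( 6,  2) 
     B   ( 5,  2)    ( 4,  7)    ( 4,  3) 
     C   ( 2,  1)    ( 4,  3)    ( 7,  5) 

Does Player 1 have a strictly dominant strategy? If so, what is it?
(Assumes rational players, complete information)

No strictly dominant strategy exists for Player 1

Work:
A strategy strictly dominates another if it gives a strictly higher payoff against every opponent action. Compare each pair of P1's strategies column-by-column:
  A vs B: [3 vs 5, 3 vs 4, 6 vs 4] → A does not strictly dominate B (column X: 3 ≤ 5)
  A vs C: [3 vs 2, 3 vs 4, 6 vs 7] → A does not strictly dominate C (column Y: 3 ≤ 4)
  B vs A: [5 vs 3, 4 vs 3, 4 vs 6] → B does not strictly dominate A (column Z: 4 ≤ 6)
  B vs C: [5 vs 2, 4 vs 4, 4 vs 7] → B does not strictly dominate C (column Y: 4 ≤ 4)
  C vs A: [2 vs 3, 4 vs 3, 7 vs 6] → C does not strictly dominate A (column X: 2 ≤ 3)
  C vs B: [2 vs 5, 4 vs 4, 7 vs 4] → C does not strictly dominate B (column X: 2 ≤ 5)
No single strategy strictly dominates all others → no strictly dominant strategy.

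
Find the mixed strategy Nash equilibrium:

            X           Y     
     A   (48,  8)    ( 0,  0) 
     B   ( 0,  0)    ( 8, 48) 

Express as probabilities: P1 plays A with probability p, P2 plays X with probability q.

p = 0.8571, q = 0.1429

Work:
Find probabilities that make opponent indifferent:
P2 chooses q to make P1 indifferent between A and B
P1 chooses p to make P2 indifferent between X and Y
Mixed NE: P1 plays (A: 0.8571, B: 0.1429), P2 plays (X: 0.1429, Y: 0.8571)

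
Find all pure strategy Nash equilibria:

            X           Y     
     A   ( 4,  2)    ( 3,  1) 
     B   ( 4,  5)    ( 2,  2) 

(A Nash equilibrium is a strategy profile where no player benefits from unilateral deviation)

Nash equilibrium: (A, X), (B, X)

Work:
Best responses:
  P1 vs X: payoffs [4, 4] → best response A/B (payoff 4)
  P1 vs Y: payoffs [3, 2] → best response A (payoff 3)
  P2 vs A: payoffs [2, 1] → best response X (payoff 2)
  P2 vs B: payoffs [5, 2] → best response X (payoff 5)
Mutual best responses: (A,X), (B,X) → Nash equilibria.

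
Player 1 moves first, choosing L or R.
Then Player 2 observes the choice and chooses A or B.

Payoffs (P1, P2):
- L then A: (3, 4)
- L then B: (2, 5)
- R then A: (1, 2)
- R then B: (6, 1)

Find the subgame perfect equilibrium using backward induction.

P1 plays L, P2 plays B after L and A after R; Payoff (2, 5)

Work:
Backward induction:
After L: P2 chooses B → P1 gets 2
After R: P2 chooses A → P1 gets 1
P1 chooses L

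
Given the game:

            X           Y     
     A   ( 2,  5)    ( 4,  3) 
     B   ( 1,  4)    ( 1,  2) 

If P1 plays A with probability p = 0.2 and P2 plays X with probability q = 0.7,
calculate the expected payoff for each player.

E[P1] = 1.32, E[P2] = 3.6

Work:
E[P1] = p·q·π₁(A,X) + p·(1-q)·π₁(A,Y) + (1-p)·q·π₁(B,X) + (1-p)·(1-q)·π₁(B,Y)
= 0.2·0.7·2 + 0.2·0.3·4 + 0.8·0.7·1 + 0.8·0.3·1
= 1.32

E[P2] = 3.6 (similar calculation)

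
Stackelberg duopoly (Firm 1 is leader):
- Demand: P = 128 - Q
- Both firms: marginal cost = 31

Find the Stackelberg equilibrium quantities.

q₁* (leader) = 48.5, q₂* (follower) = 24.25

Work:
Follower's reaction: q₂ = (a - c - q₁)/2
Leader substitutes: π₁ = q₁·(a - q₁ - (a-c-q₁)/2 - c)
FOC: q₁* = (128 - 31)/2 = 48.50
Then: q₂* = (128 - 31 - 48.5)/2 = 24.25
Leader has first-mover advantage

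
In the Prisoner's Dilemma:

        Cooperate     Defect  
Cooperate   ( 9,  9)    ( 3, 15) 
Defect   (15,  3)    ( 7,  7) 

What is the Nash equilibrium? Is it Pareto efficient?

(Defect, Defect) is NE; not Pareto efficient

Work:
Defect dominates Cooperate for both players:
If P2 cooperates: Defect (15) > Cooperate (9)
If P2 defects: Defect (7) > Cooperate (3)
NE: (Defect, Defect) with payoff (7, 7)
But (Cooperate, Cooperate) = (9, 9) Pareto dominates (7, 7)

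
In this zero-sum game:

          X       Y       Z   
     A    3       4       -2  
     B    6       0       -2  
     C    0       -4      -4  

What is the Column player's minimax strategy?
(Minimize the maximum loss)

Column should play Z, value = -2

Work:
Column player minimizes Row's maximum payoff:
Column X: max payoff to Row = 6
Column Y: max payoff to Row = 4
Column Z: max payoff to Row = -2
Minimum is -2, achieved by column Z.
Minimax strategy: Z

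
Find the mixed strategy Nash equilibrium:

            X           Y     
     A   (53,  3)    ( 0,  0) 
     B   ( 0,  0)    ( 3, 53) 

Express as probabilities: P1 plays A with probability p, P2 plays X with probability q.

p = 0.9464, q = 0.0536

Work:
Find probabilities that make opponent indifferent:
P2 chooses q to make P1 indifferent between A and B
P1 chooses p to make P2 indifferent between X and Y
Mixed NE: P1 plays (A: 0.9464, B: 0.0536), P2 plays (X: 0.0536, Y: 0.9464)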